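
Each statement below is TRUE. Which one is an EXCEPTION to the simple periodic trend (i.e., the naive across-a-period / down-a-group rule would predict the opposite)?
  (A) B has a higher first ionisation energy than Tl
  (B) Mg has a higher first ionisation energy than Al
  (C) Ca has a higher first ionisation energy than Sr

The general trend: first ionisation energy increases across a period and decreases down a group.
(A) B (period 2, group 13) vs Tl (period 6, group 13): the stated order agrees with the simple trend.
(B) Mg (period 3, group 2) vs Al (period 3, group 13): the stated order contradicts the simple trend.
(C) Ca (period 4, group 2) vs Sr (period 5, group 2): the stated order agrees with the simple trend.
The exception is (B): Al's single 3p electron is easier to remove than one from Mg's filled 3s².

(B)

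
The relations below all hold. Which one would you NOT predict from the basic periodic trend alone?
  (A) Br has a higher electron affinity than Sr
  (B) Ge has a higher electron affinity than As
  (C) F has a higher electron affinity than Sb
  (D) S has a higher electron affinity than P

(B)

The general trend: electron affinity increases across a period and decreases down a group.
(A) Br (period 4, group 17) vs Sr (period 5, group 2): the stated order agrees with the simple trend.
(B) Ge (period 4, group 14) vs As (period 4, group 15): the stated order contradicts the simple trend.
(C) F (period 2, group 17) vs Sb (period 5, group 15): the stated order agrees with the simple trend.
(D) S (period 3, group 16) vs P (period 3, group 15): the stated order agrees with the simple trend.
The exception is (B): adding an electron to As's half-filled 4p³ is unfavourable, so Ge (4p²) has the more exothermic EA.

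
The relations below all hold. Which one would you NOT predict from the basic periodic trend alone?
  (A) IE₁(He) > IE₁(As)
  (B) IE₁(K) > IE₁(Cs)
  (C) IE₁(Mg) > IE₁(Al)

The general trend: IE₁ increases across a period and decreases down a group.
(A) He (period 1, group 18) vs As (period 4, group 15): the stated order agrees with the simple trend.
(B) K (period 4, group 1) vs Cs (period 6, group 1): the stated order agrees with the simple trend.
(C) Mg (period 3, group 2) vs Al (period 3, group 13): the stated order contradicts the simple trend.
The exception is (C): Al's single 3p electron is easier to remove than one from Mg's filled 3s².

(C)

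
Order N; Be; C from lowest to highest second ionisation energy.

IE_2 is the cost of taking one more electron from the +1 cation: N⁺ still has 4 valence electrons; Be⁺ still has 1 valence electron; C⁺ still has 3 valence electrons.
All are still removing valence electrons, so compare the +1 ions as you would atoms: IE_2 generally rises across a period (higher Z_eff) and falls down a group (larger shell), subject to the usual subshell exceptions.
Valence configurations: N⁺ [He]2s²2p², Be⁺ [He]2s¹, C⁺ [He]2s²2p¹.
The numbers (kJ/mol): N 2856, Be 1757, C 2353.
Putting it together, IE_2: Be < C < N.

Be, C, N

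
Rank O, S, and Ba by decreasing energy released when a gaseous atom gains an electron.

S > O > Ba

O is in period 2, group 16; S is in period 3, group 16; Ba is in period 6, group 2.
Adding an electron releases more energy for atoms nearer the top right (short of the noble gases).
Neither a single period nor a single group — weigh both effects.
O > Ba: both effects reinforce here, so O is clearly the higher of the two.
S > O: this pair runs against the simple trend — see the exception note.
Note the exception: S has a higher electron affinity than O, contrary to the simple trend — the compact 2p subshell of O repels the added electron more than S's larger 3p does.
Tabulated electron affinity (kJ/mol): O 141, S 200, Ba 14.
So from highest to lowest: S > O > Ba.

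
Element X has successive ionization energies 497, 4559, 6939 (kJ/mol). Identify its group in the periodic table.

Group 1

Look for the largest jump between consecutive ionization energies: IE2/IE1 ≈ 9.2, far larger than any earlier ratio.
That jump marks the point where a core electron is being removed. So the atom has 1 valence electron.
A main-group element with 1 valence electron is in group 1.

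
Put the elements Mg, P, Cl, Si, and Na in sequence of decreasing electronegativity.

Cl > P > Si > Mg > Na

EN rises left→right (higher Z_eff, smaller atoms) and falls top→bottom (larger, more shielded atoms).
All lie in period 3, so electronegativity increases left to right.
So from highest to lowest: Cl > P > Si > Mg > Na.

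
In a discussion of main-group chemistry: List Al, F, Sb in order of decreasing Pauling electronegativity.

F, Sb, Al

F is in period 2, group 17; Al is in period 3, group 13; Sb is in period 5, group 15.
Atoms toward the upper right of the periodic table pull bonding electrons most strongly.
Here both period and group differ, so the two effects have to be weighed against each other.
Sb > Al: period and group pull opposite ways; the across-period shift dominates (2.05 vs 1.61).
F > Sb: both effects reinforce here, so F is clearly the higher of the two.
Tabulated electronegativity (Pauling): F 3.98, Al 1.61, Sb 2.05.
So from highest to lowest: F > Sb > Al.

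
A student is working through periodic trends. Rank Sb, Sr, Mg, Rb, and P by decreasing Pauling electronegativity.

P > Sb > Mg > Sr > Rb

Mg is in period 3, group 2; P is in period 3, group 15; Rb is in period 5, group 1; Sr is in period 5, group 2; Sb is in period 5, group 15.
EN rises left→right (higher Z_eff, smaller atoms) and falls top→bottom (larger, more shielded atoms).
Here both period and group differ, so the two effects have to be weighed against each other.
Sr > Rb: Sr lies to the right of Rb in period 5, so the across-period effect alone puts Sr higher.
Mg > Sr: Mg sits above Sr in group 2, so the down-group effect alone puts Mg higher.
Sb > Mg: the two effects oppose for this pair; the across-period effect wins (2.05 vs 1.31).
P > Sb: P sits above Sb in group 15, so the down-group effect alone puts P higher.
Approximate values (Pauling): Mg 1.31, P 2.19, Rb 0.82, Sr 0.95, Sb 2.05.
So from highest to lowest: P > Sb > Mg > Sr > Rb.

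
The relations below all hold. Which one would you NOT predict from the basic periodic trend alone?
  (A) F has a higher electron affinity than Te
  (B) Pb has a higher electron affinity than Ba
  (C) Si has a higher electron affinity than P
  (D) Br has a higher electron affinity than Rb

(C)

The general trend: electron affinity increases across a period and decreases down a group.
(A) F (period 2, group 17) vs Te (period 5, group 16): the stated order agrees with the simple trend.
(B) Pb (period 6, group 14) vs Ba (period 6, group 2): the stated order agrees with the simple trend.
(C) Si (period 3, group 14) vs P (period 3, group 15): the stated order contradicts the simple trend.
(D) Br (period 4, group 17) vs Rb (period 5, group 1): the stated order agrees with the simple trend.
The exception is (C): adding an electron to P's half-filled 3p³ is unfavourable, so Si (3p²) has the more exothermic EA.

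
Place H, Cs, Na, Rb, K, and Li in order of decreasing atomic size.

Cs, Rb, K, Na, Li, H

Moving right in a period, electrons are added to the same shell under a stronger nuclear pull, so atoms get smaller; moving down, a new shell is opened and atoms get larger.
All are in group 1, so atomic radius increases down the group.
So from largest to smallest: Cs > Rb > K > Na > Li > H.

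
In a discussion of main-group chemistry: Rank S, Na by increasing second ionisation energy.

S, Na

IE_2 is the cost of taking one more electron from the +1 cation: S⁺ still has 5 valence electrons; Na⁺ is the bare [Ne] core.
Core electrons are held far more tightly than valence electrons, so Na tops the IE_2 order.
The numbers (kJ/mol): S 2252, Na 4562.
Hence IE_2: S < Na.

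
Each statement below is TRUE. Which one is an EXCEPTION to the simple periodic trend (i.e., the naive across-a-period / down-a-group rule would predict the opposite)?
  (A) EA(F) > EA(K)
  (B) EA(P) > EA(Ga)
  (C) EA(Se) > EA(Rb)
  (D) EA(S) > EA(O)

The general trend: electron affinity increases across a period and decreases down a group.
(A) F (period 2, group 17) vs K (period 4, group 1): the stated order agrees with the simple trend.
(B) P (period 3, group 15) vs Ga (period 4, group 13): the stated order agrees with the simple trend.
(C) Se (period 4, group 16) vs Rb (period 5, group 1): the stated order agrees with the simple trend.
(D) S (period 3, group 16) vs O (period 2, group 16): the stated order contradicts the simple trend.
The exception is (D): the compact 2p subshell of O repels the added electron more than S's larger 3p does.

(D)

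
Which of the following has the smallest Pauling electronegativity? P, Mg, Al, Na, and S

Na

Na is in period 3, group 1; Mg is in period 3, group 2; Al is in period 3, group 13; P is in period 3, group 15; S is in period 3, group 16.
Electronegativity increases across a period and decreases down a group, tracking effective nuclear charge and atomic size.
All lie in period 3, so electronegativity increases left to right.
The smallest Pauling electronegativity among these belongs to Na.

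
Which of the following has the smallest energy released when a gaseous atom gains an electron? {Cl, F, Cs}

Cs

F is in period 2, group 17; Cl is in period 3, group 17; Cs is in period 6, group 1.
Atoms with high Z_eff and room in the valence shell (especially the halogens) have the most exothermic electron affinities.
Here both period and group differ, so the two effects have to be weighed against each other.
F > Cs: both effects reinforce here, so F is clearly the higher of the two.
Cl > F: this pair runs against the simple trend — see the exception note.
Note the exception: Cl has a higher electron affinity than F, contrary to the simple trend — F's small 2p subshell makes the incoming electron feel strong e⁻–e⁻ repulsion, so Cl actually releases more energy on gaining an electron.
For reference (kJ/mol): F 328, Cl 349, Cs 46.
The smallest energy released when a gaseous atom gains an electron among these belongs to Cs.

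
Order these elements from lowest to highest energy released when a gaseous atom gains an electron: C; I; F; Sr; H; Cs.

Adding an electron releases more energy for atoms nearer the top right (short of the noble gases).
Neither a single period nor a single group — weigh both effects.
Cs > Sr: this pair runs against the simple trend — see the exception note.
H > Cs: H sits above Cs in group 1, so the down-group effect alone puts H higher.
C > H: period and group pull opposite ways; the across-period shift dominates (122 vs 73 kJ/mol).
I > C: the two effects oppose for this pair; the across-period effect wins (295 vs 122 kJ/mol).
F > I: they share group 17; the group trend gives F the larger value.
Note the exception: Cs has a higher electron affinity than Sr, contrary to the simple trend — adding an electron to Sr (ns²) has to open a new, higher-energy np subshell, which is unfavourable.
Tabulated electron affinity (kJ/mol): H 73, C 122, F 328, Sr 5, I 295, Cs 46.
So from lowest to highest: Sr < Cs < H < C < I < F.

Sr, Cs, H, C, I, F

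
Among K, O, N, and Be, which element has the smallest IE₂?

Be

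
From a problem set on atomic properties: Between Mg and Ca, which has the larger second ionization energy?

IE_2 is the cost of taking one more electron from the +1 cation: Mg⁺ still has 1 valence electron; Ca⁺ still has 1 valence electron.
All are still removing valence electrons, so compare the +1 ions as you would atoms: IE_2 generally rises across a period (higher Z_eff) and falls down a group (larger shell), subject to the usual subshell exceptions.
Valence configurations: Mg⁺ [Ne]3s¹, Ca⁺ [Ar]4s¹.
Approximate IE_2 values (kJ/mol): Mg 1451, Ca 1145.
So the second ionization energies run Ca < Mg.

Mg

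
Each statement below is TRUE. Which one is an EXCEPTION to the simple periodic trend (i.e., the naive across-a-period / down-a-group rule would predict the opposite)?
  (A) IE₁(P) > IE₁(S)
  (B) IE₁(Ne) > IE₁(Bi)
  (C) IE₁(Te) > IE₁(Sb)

The general trend: first ionisation energy increases across a period and decreases down a group.
(A) P (period 3, group 15) vs S (period 3, group 16): the stated order contradicts the simple trend.
(B) Ne (period 2, group 18) vs Bi (period 6, group 15): the stated order agrees with the simple trend.
(C) Te (period 5, group 16) vs Sb (period 5, group 15): the stated order agrees with the simple trend.
The exception is (A): S (3p⁴) ionizes more easily than half-filled P (3p³) because the paired 3p electron in S is pushed out by e⁻–e⁻ repulsion.

(A)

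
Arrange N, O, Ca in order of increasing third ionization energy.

IE_3 is the cost of taking one more electron from the +2 cation: N²⁺ still has 3 valence electrons; O²⁺ still has 4 valence electrons; Ca²⁺ is the bare [Ar] core.
Usually core removal costs more than valence removal, but here the competition is close: a tightly held n=2 valence electron can cost more to remove than an n=3 core electron, so the actual values have to decide it.
Valence configurations: N²⁺ [He]2s²2p¹, O²⁺ [He]2s²2p².
Approximate IE_3 values (kJ/mol): N 4578, O 5300, Ca 4912.
Hence IE_3: N < Ca < O.

N, Ca, O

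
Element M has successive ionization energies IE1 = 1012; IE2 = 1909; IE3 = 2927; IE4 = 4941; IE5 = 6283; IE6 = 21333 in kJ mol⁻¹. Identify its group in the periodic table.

Group 15

Look for the largest jump between consecutive ionization energies: IE6/IE5 ≈ 3.4, far larger than any earlier ratio.
That jump marks the point where a core electron is being removed. So the atom has 5 valence electrons.
A main-group element with 5 valence electrons is in group 15.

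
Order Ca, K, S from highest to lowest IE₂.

Consider each +1 ion: Ca⁺ still has 1 valence electron; K⁺ is the bare [Ar] core; S⁺ still has 5 valence electrons.
Pulling an electron out of a noble-gas core costs far more than removing a remaining valence electron, so K sits at the high end of IE_2.
Valence configurations: Ca⁺ [Ar]4s¹, S⁺ [Ne]3s²3p³.
Approximate IE_2 values (kJ/mol): Ca 1145, K 3052, S 2252.
So the second ionization energies run Ca < S < K.

K > S > Ca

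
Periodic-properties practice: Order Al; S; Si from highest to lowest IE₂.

S, Al, Si

After 1 electron has been removed, what remains? Al⁺ still has 2 valence electrons; S⁺ still has 5 valence electrons; Si⁺ still has 3 valence electrons.
All are still removing valence electrons, so compare the +1 ions as you would atoms: IE_2 generally rises across a period (higher Z_eff) and falls down a group (larger shell), subject to the usual subshell exceptions.
Valence configurations: Al⁺ [Ne]3s², S⁺ [Ne]3s²3p³, Si⁺ [Ne]3s²3p¹.
Si⁺ loses a lone 3p electron whereas Al⁺ must break into a filled 3s² pair, so IE_2(Al) > IE_2(Si) even though Si has the higher nuclear charge.
The numbers (kJ/mol): Al 1817, S 2252, Si 1577.
Overall IE_2 order: Si < Al < S.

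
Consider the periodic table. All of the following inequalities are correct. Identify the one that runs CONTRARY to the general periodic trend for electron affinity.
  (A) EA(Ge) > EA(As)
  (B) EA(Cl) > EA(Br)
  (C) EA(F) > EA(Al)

(A)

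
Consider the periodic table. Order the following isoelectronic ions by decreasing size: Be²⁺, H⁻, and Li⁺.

All of these have 2 electrons, so size is governed by nuclear charge alone: the more protons, the stronger the pull on the same electron cloud, and the smaller the ion.
Nuclear charges: Be²⁺ (Z=4), Li⁺ (Z=3), H⁻ (Z=1).
Largest to smallest: H⁻ > Li⁺ > Be²⁺.

H⁻, Li⁺, Be²⁺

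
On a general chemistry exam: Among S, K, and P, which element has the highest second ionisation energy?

K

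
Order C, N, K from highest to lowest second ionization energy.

K > N > C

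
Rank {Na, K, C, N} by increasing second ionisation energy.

C < N < K < Na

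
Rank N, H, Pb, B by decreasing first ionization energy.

H is in period 1, group 1; B is in period 2, group 13; N is in period 2, group 15; Pb is in period 6, group 14.
Removing the outermost electron gets harder across a period and easier down a group.
Neither a single period nor a single group — weigh both effects.
B > Pb: the two effects oppose for this pair; the down-group effect wins (801 vs 716 kJ/mol).
H > B: period and group pull opposite ways; the down-group shift dominates (1312 vs 801 kJ/mol).
N > H: period and group pull opposite ways; the across-period shift dominates (1402 vs 1312 kJ/mol).
Approximate values (kJ/mol): H 1312, B 801, N 1402, Pb 716.
So from highest to lowest: N > H > B > Pb.

N > H > B > Pb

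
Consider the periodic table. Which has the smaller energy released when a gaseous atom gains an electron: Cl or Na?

Na is in period 3, group 1; Cl is in period 3, group 17.
Electron affinity generally becomes more exothermic across a period toward the halogens and less exothermic down a group.
All lie in period 3, so electron affinity increases left to right.
So Na has the smaller energy released when a gaseous atom gains an electron (Na < Cl).

Na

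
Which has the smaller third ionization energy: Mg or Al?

After 2 electrons have been removed, what remains? Mg²⁺ is the bare [Ne] core; Al²⁺ still has 1 valence electron.
Pulling an electron out of a noble-gas core costs far more than removing a remaining valence electron, so Mg sits at the high end of IE_3.
Tabulated IE_3 (kJ/mol): Mg 7733, Al 2745.
Hence IE_3: Al < Mg.

Al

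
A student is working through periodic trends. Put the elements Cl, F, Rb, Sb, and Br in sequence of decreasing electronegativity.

F is in period 2, group 17; Cl is in period 3, group 17; Br is in period 4, group 17; Rb is in period 5, group 1; Sb is in period 5, group 15.
Smaller atoms with higher effective nuclear charge are more electronegative.
These span different periods and groups, so the two trends combine.
Sb > Rb: Sb lies to the right of Rb in period 5, so the across-period effect alone puts Sb higher.
Br > Sb: relative to Sb, both the across-period and down-group shifts push Br's electronegativity up.
Cl > Br: Cl sits above Br in group 17, so the down-group effect alone puts Cl higher.
F > Cl: they share group 17; the group trend gives F the larger value.
For reference (Pauling): F 3.98, Cl 3.16, Br 2.96, Rb 0.82, Sb 2.05.
So from highest to lowest: F > Cl > Br > Sb > Rb.

F > Cl > Br > Sb > Rb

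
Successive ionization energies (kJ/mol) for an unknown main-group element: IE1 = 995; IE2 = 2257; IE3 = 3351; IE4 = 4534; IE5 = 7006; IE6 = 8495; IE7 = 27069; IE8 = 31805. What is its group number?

Look for the largest jump between consecutive ionization energies: IE7/IE6 ≈ 3.2, far larger than any earlier ratio.
That jump marks the point where a core electron is being removed. So the atom has 6 valence electrons.
A main-group element with 6 valence electrons is in group 16.

Group 16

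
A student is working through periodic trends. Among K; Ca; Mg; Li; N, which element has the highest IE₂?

Li

IE_2 is the cost of taking one more electron from the +1 cation: K⁺ is the bare [Ar] core; Ca⁺ still has 1 valence electron; Mg⁺ still has 1 valence electron; Li⁺ is the bare [He] core; N⁺ still has 4 valence electrons.
Pulling an electron out of a noble-gas core costs far more than removing a remaining valence electron, so K and Li sit at the high end of IE_2.
Valence configurations: Ca⁺ [Ar]4s¹, Mg⁺ [Ne]3s¹, N⁺ [He]2s²2p².
The numbers (kJ/mol): K 3052, Ca 1145, Mg 1451, Li 7298, N 2856.
Overall IE_2 order: Ca < Mg < N < K < Li.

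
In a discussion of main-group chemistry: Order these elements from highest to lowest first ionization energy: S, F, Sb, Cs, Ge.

F > S > Sb > Ge > Cs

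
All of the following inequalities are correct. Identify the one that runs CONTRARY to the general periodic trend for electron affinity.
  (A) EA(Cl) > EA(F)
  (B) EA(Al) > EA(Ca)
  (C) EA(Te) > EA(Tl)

The general trend: electron affinity increases across a period and decreases down a group.
(A) Cl (period 3, group 17) vs F (period 2, group 17): the stated order contradicts the simple trend.
(B) Al (period 3, group 13) vs Ca (period 4, group 2): the stated order agrees with the simple trend.
(C) Te (period 5, group 16) vs Tl (period 6, group 13): the stated order agrees with the simple trend.
The exception is (A): F's small 2p subshell makes the incoming electron feel strong e⁻–e⁻ repulsion, so Cl actually releases more energy on gaining an electron.

(A)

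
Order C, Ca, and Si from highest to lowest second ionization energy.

C > Si > Ca

After 1 electron has been removed, what remains? C⁺ still has 3 valence electrons; Ca⁺ still has 1 valence electron; Si⁺ still has 3 valence electrons.
All are still removing valence electrons, so compare the +1 ions as you would atoms: IE_2 generally rises across a period (higher Z_eff) and falls down a group (larger shell), subject to the usual subshell exceptions.
Valence configurations: C⁺ [He]2s²2p¹, Ca⁺ [Ar]4s¹, Si⁺ [Ne]3s²3p¹.
Approximate IE_2 values (kJ/mol): C 2353, Ca 1145, Si 1577.
Putting it together, IE_2: Ca < Si < C.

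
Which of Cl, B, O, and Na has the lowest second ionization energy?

Cl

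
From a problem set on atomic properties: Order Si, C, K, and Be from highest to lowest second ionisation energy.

K > C > Be > Si

Consider each +1 ion: Si⁺ still has 3 valence electrons; C⁺ still has 3 valence electrons; K⁺ is the bare [Ar] core; Be⁺ still has 1 valence electron.
Breaking into a closed-shell core is much more expensive than removing a leftover valence electron — K has the largest IE_2 here.
Valence configurations: Si⁺ [Ne]3s²3p¹, C⁺ [He]2s²2p¹, Be⁺ [He]2s¹.
The numbers (kJ/mol): Si 1577, C 2353, K 3052, Be 1757.
So the second ionization energies run Si < Be < C < K.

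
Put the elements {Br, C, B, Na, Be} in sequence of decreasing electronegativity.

Br > C > B > Be > Na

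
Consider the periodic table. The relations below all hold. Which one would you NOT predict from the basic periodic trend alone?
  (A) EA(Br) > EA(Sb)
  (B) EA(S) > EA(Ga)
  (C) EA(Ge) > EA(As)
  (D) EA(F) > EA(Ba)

The general trend: electron affinity increases across a period and decreases down a group.
(A) Br (period 4, group 17) vs Sb (period 5, group 15): the stated order agrees with the simple trend.
(B) S (period 3, group 16) vs Ga (period 4, group 13): the stated order agrees with the simple trend.
(C) Ge (period 4, group 14) vs As (period 4, group 15): the stated order contradicts the simple trend.
(D) F (period 2, group 17) vs Ba (period 6, group 2): the stated order agrees with the simple trend.
The exception is (C): adding an electron to As's half-filled 4p³ is unfavourable, so Ge (4p²) has the more exothermic EA.

(C)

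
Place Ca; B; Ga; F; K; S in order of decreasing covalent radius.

K > Ca > Ga > S > B > F

Atomic radius shrinks across a period as nuclear charge pulls the same shell inward, and grows down a group as new shells are added.
Here both period and group differ, so the two effects have to be weighed against each other.
B > F: both are in period 2; the period trend gives B the larger value.
S > B: period and group pull opposite ways; the down-group shift dominates (103 vs 85 pm).
Ga > S: both effects reinforce here, so Ga is clearly the larger of the two.
Ca > Ga: both are in period 4; the period trend gives Ca the larger value.
K > Ca: K lies to the left of Ca in period 4, so the across-period effect alone puts K larger.
For reference (pm): B 85, F 64, S 103, K 196, Ca 171, Ga 124.
So from largest to smallest: K > Ca > Ga > S > B > F.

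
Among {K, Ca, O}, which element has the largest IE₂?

O

Consider each +1 ion: K⁺ is the bare [Ar] core; Ca⁺ still has 1 valence electron; O⁺ still has 5 valence electrons.
Usually core removal costs more than valence removal, but here the competition is close: a tightly held n=2 valence electron can cost more to remove than an n=3 core electron, so the actual values have to decide it.
Valence configurations: Ca⁺ [Ar]4s¹, O⁺ [He]2s²2p³.
Approximate IE_2 values (kJ/mol): K 3052, Ca 1145, O 3388.
So the second ionization energies run Ca < K < O.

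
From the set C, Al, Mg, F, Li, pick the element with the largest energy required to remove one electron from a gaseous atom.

Li is in period 2, group 1; C is in period 2, group 14; F is in period 2, group 17; Mg is in period 3, group 2; Al is in period 3, group 13.
Across a period the outer electron is held more tightly (higher IE₁); down a group it sits in a higher shell, more shielded, and comes off more easily.
These span different periods and groups, so the two trends combine.
Al > Li: period and group pull opposite ways; the across-period shift dominates (578 vs 520 kJ/mol).
Mg > Al: this pair runs against the simple trend — see the exception note.
C > Mg: both effects reinforce here, so C is clearly the higher of the two.
F > C: F lies to the right of C in period 2, so the across-period effect alone puts F higher.
Note the exception: Mg has a higher first ionization energy than Al, contrary to the simple trend — Al's single 3p electron is easier to remove than one from Mg's filled 3s².
Tabulated first ionization energy (kJ/mol): Li 520, C 1086, F 1681, Mg 738, Al 578.
The largest energy required to remove one electron from a gaseous atom among these belongs to F.

F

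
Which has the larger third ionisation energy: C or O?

Consider each +2 ion: C²⁺ still has 2 valence electrons; O²⁺ still has 4 valence electrons.
All are still removing valence electrons, so compare the +2 ions as you would atoms: IE_3 generally rises across a period (higher Z_eff) and falls down a group (larger shell), subject to the usual subshell exceptions.
Valence configurations: C²⁺ [He]2s², O²⁺ [He]2s²2p².
Tabulated IE_3 (kJ/mol): C 4620, O 5300.
Hence IE_3: C < O.

O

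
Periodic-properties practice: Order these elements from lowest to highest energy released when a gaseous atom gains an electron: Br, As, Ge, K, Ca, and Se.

EA tends to increase across a period and decrease down a group, though the pattern is less regular than for IE or radius.
All lie in period 4; the across-period trend (electron affinity increases left to right) applies, with the exception below.
Note the exception: K has a higher electron affinity than Ca, contrary to the simple trend — adding an electron to Ca (ns²) has to open a new, higher-energy np subshell, which is unfavourable.
Note the exception: Ge has a higher electron affinity than As, contrary to the simple trend — adding an electron to As's half-filled 4p³ is unfavourable, so Ge (4p²) has the more exothermic EA.
Approximate values (kJ/mol): K 48, Ca 2, Ge 119, As 78, Se 195, Br 325.
So from lowest to highest: Ca < K < As < Ge < Se < Br.

Ca, K, As, Ge, Se, Br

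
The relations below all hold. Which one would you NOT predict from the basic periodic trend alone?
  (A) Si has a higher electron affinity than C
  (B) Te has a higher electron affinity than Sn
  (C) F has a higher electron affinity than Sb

The general trend: electron affinity increases across a period and decreases down a group.
(A) Si (period 3, group 14) vs C (period 2, group 14): the stated order contradicts the simple trend.
(B) Te (period 5, group 16) vs Sn (period 5, group 14): the stated order agrees with the simple trend.
(C) F (period 2, group 17) vs Sb (period 5, group 15): the stated order agrees with the simple trend.
The exception is (A): Si's larger, more diffuse 3p orbitals accept an added electron slightly more readily than C's compact 2p.

(A)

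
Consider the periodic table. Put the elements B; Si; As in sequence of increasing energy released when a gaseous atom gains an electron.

B is in period 2, group 13; Si is in period 3, group 14; As is in period 4, group 15.
EA tends to increase across a period and decrease down a group, though the pattern is less regular than for IE or radius.
These sit on a diagonal, where the across-period and down-group effects partly cancel.
As > B: the two effects oppose for this pair; the across-period effect wins (78 vs 27 kJ/mol).
Si > As: the two effects oppose for this pair; the down-group effect wins (134 vs 78 kJ/mol).
For reference (kJ/mol): B 27, Si 134, As 78.
So from lowest to highest: B < As < Si.

B < As < Si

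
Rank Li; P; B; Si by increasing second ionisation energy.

IE_2 is the cost of taking one more electron from the +1 cation: Li⁺ is the bare [He] core; P⁺ still has 4 valence electrons; B⁺ still has 2 valence electrons; Si⁺ still has 3 valence electrons.
Breaking into a closed-shell core is much more expensive than removing a leftover valence electron — Li has the largest IE_2 here.
Valence configurations: P⁺ [Ne]3s²3p², B⁺ [He]2s², Si⁺ [Ne]3s²3p¹.
The numbers (kJ/mol): Li 7298, P 1907, B 2427, Si 1577.
Overall IE_2 order: Si < P < B < Li.

Si < P < B < Li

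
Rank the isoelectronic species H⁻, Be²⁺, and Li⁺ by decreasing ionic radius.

All of these have 2 electrons, so size is governed by nuclear charge alone: the more protons, the stronger the pull on the same electron cloud, and the smaller the ion.
Nuclear charges: Be²⁺ (Z=4), Li⁺ (Z=3), H⁻ (Z=1).
Largest to smallest: H⁻ > Li⁺ > Be²⁺.

H⁻, Li⁺, Be²⁺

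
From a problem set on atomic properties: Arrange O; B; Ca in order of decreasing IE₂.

After 1 electron has been removed, what remains? O⁺ still has 5 valence electrons; B⁺ still has 2 valence electrons; Ca⁺ still has 1 valence electron.
All are still removing valence electrons, so compare the +1 ions as you would atoms: IE_2 generally rises across a period (higher Z_eff) and falls down a group (larger shell), subject to the usual subshell exceptions.
Valence configurations: O⁺ [He]2s²2p³, B⁺ [He]2s², Ca⁺ [Ar]4s¹.
Tabulated IE_2 (kJ/mol): O 3388, B 2427, Ca 1145.
Putting it together, IE_2: Ca < B < O.

O, B, Ca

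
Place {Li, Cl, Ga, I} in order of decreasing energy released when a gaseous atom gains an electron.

Li is in period 2, group 1; Cl is in period 3, group 17; Ga is in period 4, group 13; I is in period 5, group 17.
EA tends to increase across a period and decrease down a group, though the pattern is less regular than for IE or radius.
These span different periods and groups, so the two trends combine.
Li > Ga: the two effects oppose for this pair; the down-group effect wins (60 vs 29 kJ/mol).
I > Li: period and group pull opposite ways; the across-period shift dominates (295 vs 60 kJ/mol).
Cl > I: they share group 17; the group trend gives Cl the larger value.
Tabulated electron affinity (kJ/mol): Li 60, Cl 349, Ga 29, I 295.
So from highest to lowest: Cl > I > Li > Ga.

Cl, I, Li, Ga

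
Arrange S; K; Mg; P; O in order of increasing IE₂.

Mg, P, S, K, O

After 1 electron has been removed, what remains? S⁺ still has 5 valence electrons; K⁺ is the bare [Ar] core; Mg⁺ still has 1 valence electron; P⁺ still has 4 valence electrons; O⁺ still has 5 valence electrons.
Usually core removal costs more than valence removal, but here the competition is close: a tightly held n=2 valence electron can cost more to remove than an n=3 core electron, so the actual values have to decide it.
Valence configurations: S⁺ [Ne]3s²3p³, Mg⁺ [Ne]3s¹, P⁺ [Ne]3s²3p², O⁺ [He]2s²2p³.
The numbers (kJ/mol): S 2252, K 3052, Mg 1451, P 1907, O 3388.
Putting it together, IE_2: Mg < P < S < K < O.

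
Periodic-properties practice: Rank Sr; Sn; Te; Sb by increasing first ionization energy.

Sr, Sn, Sb, Te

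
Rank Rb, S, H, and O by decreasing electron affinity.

H is in period 1, group 1; O is in period 2, group 16; S is in period 3, group 16; Rb is in period 5, group 1.
Electron affinity generally becomes more exothermic across a period toward the halogens and less exothermic down a group.
Here both period and group differ, so the two effects have to be weighed against each other.
H > Rb: they share group 1; the group trend gives H the larger value.
O > H: period and group pull opposite ways; the across-period shift dominates (141 vs 73 kJ/mol).
S > O: this pair runs against the simple trend — see the exception note.
Note the exception: S has a higher electron affinity than O, contrary to the simple trend — the compact 2p subshell of O repels the added electron more than S's larger 3p does.
Approximate values (kJ/mol): H 73, O 141, S 200, Rb 47.
So from highest to lowest: S > O > H > Rb.

S, O, H, Rb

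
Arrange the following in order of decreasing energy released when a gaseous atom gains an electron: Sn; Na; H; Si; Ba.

Si > Sn > H > Na > Ba

H is in period 1, group 1; Na is in period 3, group 1; Si is in period 3, group 14; Sn is in period 5, group 14; Ba is in period 6, group 2.
EA tends to increase across a period and decrease down a group, though the pattern is less regular than for IE or radius.
Here both period and group differ, so the two effects have to be weighed against each other.
Na > Ba: period and group pull opposite ways; the down-group shift dominates (53 vs 14 kJ/mol).
H > Na: H sits above Na in group 1, so the down-group effect alone puts H higher.
Sn > H: period and group pull opposite ways; the across-period shift dominates (107 vs 73 kJ/mol).
Si > Sn: Si sits above Sn in group 14, so the down-group effect alone puts Si higher.
Approximate values (kJ/mol): H 73, Na 53, Si 134, Sn 107, Ba 14.
So from highest to lowest: Si > Sn > H > Na > Ba.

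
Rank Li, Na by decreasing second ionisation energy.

The second ionization energy removes an electron from the +1 ion. For each element: Li⁺ is the bare [He] core; Na⁺ is the bare [Ne] core.
All of these are removing an electron from a noble-gas core or deeper; the smaller core (lower principal quantum number) is held far more tightly, and within a period the higher nuclear charge binds the same core more tightly.
Tabulated IE_2 (kJ/mol): Li 7298, Na 4562.
Hence IE_2: Na < Li.

Li > Na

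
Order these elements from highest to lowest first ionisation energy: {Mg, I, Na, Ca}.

I > Mg > Ca > Na

Na is in period 3, group 1; Mg is in period 3, group 2; Ca is in period 4, group 2; I is in period 5, group 17.
First ionization energy rises across a period (greater Z_eff holds electrons more tightly) and falls down a group (valence electrons are farther from the nucleus).
Neither a single period nor a single group — weigh both effects.
Ca > Na: period and group pull opposite ways; the across-period shift dominates (590 vs 496 kJ/mol).
Mg > Ca: Mg sits above Ca in group 2, so the down-group effect alone puts Mg higher.
I > Mg: the two effects oppose for this pair; the across-period effect wins (1008 vs 738 kJ/mol).
Tabulated first ionization energy (kJ/mol): Na 496, Mg 738, Ca 590, I 1008.
So from highest to lowest: I > Mg > Ca > Na.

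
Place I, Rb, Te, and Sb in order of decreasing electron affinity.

I > Te > Sb > Rb

Rb is in period 5, group 1; Sb is in period 5, group 15; Te is in period 5, group 16; I is in period 5, group 17.
Adding an electron releases more energy for atoms nearer the top right (short of the noble gases).
All lie in period 5, so electron affinity increases left to right.
So from highest to lowest: I > Te > Sb > Rb.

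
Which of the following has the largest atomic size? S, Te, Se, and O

Te

O is in period 2, group 16; S is in period 3, group 16; Se is in period 4, group 16; Te is in period 5, group 16.
Atomic radius shrinks across a period as nuclear charge pulls the same shell inward, and grows down a group as new shells are added.
All are in group 16, so atomic radius increases down the group.
The largest atomic size among these belongs to Te.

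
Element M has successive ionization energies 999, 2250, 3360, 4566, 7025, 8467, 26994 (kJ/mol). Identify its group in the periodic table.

Look for the largest jump between consecutive ionization energies: IE7/IE6 ≈ 3.2, far larger than any earlier ratio.
That jump marks the point where a core electron is being removed. So the atom has 6 valence electrons.
A main-group element with 6 valence electrons is in group 16.

Group 16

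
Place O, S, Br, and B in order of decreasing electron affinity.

Br > S > O > B

Electron affinity generally becomes more exothermic across a period toward the halogens and less exothermic down a group.
Neither a single period nor a single group — weigh both effects.
O > B: O lies to the right of B in period 2, so the across-period effect alone puts O higher.
S > O: this pair runs against the simple trend — see the exception note.
Br > S: the two effects oppose for this pair; the across-period effect wins (325 vs 200 kJ/mol).
Note the exception: S has a higher electron affinity than O, contrary to the simple trend — the compact 2p subshell of O repels the added electron more than S's larger 3p does.
Tabulated electron affinity (kJ/mol): B 27, O 141, S 200, Br 325.
So from highest to lowest: Br > S > O > B.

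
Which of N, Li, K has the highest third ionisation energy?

Consider each +2 ion: N²⁺ still has 3 valence electrons; Li²⁺ is already 1 electron into the core; K²⁺ is already 1 electron into the core.
Usually core removal costs more than valence removal, but here the competition is close: a tightly held n=2 valence electron can cost more to remove than an n=3 core electron, so the actual values have to decide it.
Approximate IE_3 values (kJ/mol): N 4578, Li 11815, K 4420.
Overall IE_3 order: K < N < Li.

Li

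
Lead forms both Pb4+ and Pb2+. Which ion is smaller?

Pb4+

Both ions have Z = 82 protons, but Pb4+ has lost more electrons, so its remaining electrons feel a larger effective nuclear charge per electron and are pulled in more tightly.
Higher positive charge → smaller ion, so Pb2+ > Pb4+.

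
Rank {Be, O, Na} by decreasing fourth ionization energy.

IE_4 is the cost of taking one more electron from the +3 cation: Be³⁺ is already 1 electron into the core; O³⁺ still has 3 valence electrons; Na³⁺ is already 2 electrons into the core.
Core electrons are held far more tightly than valence electrons, so Na and Be top the IE_4 order.
Tabulated IE_4 (kJ/mol): Be 21007, O 7469, Na 9543.
So the fourth ionization energies run O < Na < Be.

Be > Na > O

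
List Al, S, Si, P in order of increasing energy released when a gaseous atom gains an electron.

Al, P, Si, S

Al is in period 3, group 13; Si is in period 3, group 14; P is in period 3, group 15; S is in period 3, group 16.
Adding an electron releases more energy for atoms nearer the top right (short of the noble gases).
All lie in period 3; the across-period trend (electron affinity increases left to right) applies, with the exception below.
Note the exception: Si has a higher electron affinity than P, contrary to the simple trend — adding an electron to P's half-filled 3p³ is unfavourable, so Si (3p²) has the more exothermic EA.
Approximate values (kJ/mol): Al 42, Si 134, P 72, S 200.
So from lowest to highest: Al < P < Si < S.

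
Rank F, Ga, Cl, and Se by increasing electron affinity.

F is in period 2, group 17; Cl is in period 3, group 17; Ga is in period 4, group 13; Se is in period 4, group 16.
Electron affinity generally becomes more exothermic across a period toward the halogens and less exothermic down a group.
Neither a single period nor a single group — weigh both effects.
Se > Ga: both are in period 4; the period trend gives Se the larger value.
F > Se: both effects reinforce here, so F is clearly the higher of the two.
Cl > F: this pair runs against the simple trend — see the exception note.
Note the exception: Cl has a higher electron affinity than F, contrary to the simple trend — F's small 2p subshell makes the incoming electron feel strong e⁻–e⁻ repulsion, so Cl actually releases more energy on gaining an electron.
Tabulated electron affinity (kJ/mol): F 328, Cl 349, Ga 29, Se 195.
So from lowest to highest: Ga < Se < F < Cl.

Ga < Se < F < Cl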